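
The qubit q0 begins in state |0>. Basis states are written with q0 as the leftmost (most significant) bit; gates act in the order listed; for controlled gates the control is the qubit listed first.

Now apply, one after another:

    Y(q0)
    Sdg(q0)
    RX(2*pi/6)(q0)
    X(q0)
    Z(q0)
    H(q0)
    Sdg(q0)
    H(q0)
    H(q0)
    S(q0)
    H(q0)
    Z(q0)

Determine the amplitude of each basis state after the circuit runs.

After the circuit, the state carries amplitude sqrt(3)/2 on |0>, -I/2 on |1>. Key observation: the block from step 5 through step 12 cancels to the identity and can be dropped.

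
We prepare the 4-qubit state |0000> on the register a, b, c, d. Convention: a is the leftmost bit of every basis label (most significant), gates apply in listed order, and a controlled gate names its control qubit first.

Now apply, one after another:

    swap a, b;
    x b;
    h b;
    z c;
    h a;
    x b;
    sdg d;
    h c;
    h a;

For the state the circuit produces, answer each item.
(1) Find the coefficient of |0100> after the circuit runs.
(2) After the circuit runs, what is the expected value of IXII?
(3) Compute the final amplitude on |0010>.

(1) |0100> carries amplitude 1/2 in the final state.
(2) In the final state, IXII has expectation -1.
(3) The amplitude on |0010> is -1/2.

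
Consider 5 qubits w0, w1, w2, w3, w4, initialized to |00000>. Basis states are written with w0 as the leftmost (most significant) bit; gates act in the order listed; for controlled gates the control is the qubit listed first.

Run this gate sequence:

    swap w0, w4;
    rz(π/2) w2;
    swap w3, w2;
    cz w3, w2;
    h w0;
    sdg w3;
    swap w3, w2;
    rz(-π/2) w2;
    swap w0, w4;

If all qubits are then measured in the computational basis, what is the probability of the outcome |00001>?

Outcome |00001> occurs with probability 1/2.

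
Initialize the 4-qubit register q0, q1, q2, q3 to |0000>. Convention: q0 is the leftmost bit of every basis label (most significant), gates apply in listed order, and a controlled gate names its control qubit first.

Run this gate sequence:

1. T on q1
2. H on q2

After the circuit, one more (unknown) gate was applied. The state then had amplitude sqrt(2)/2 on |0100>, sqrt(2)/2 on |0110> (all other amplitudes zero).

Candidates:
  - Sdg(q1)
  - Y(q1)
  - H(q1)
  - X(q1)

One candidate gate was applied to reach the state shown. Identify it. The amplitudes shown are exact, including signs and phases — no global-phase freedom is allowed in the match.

It was X(q1) that produced the state shown.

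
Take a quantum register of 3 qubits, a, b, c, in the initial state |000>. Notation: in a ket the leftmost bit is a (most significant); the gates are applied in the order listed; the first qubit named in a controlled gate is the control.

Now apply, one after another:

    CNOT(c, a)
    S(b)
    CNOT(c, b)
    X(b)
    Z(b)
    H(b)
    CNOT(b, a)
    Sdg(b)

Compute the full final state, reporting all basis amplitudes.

The resulting statevector has amplitude -sqrt(2)/2 on |000>, -sqrt(2)*I/2 on |110>, and 0 on every other basis state.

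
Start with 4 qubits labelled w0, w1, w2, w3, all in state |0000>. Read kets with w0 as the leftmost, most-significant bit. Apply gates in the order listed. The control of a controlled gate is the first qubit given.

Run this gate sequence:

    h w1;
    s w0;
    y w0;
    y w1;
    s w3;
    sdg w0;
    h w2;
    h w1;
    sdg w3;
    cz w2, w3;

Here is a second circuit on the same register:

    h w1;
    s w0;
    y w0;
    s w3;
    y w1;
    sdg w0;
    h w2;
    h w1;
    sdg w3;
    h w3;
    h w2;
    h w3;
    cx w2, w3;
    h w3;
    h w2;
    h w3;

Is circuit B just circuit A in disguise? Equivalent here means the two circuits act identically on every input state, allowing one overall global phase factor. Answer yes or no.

No: there is an input state on which the two circuits produce genuinely different outputs (not merely differing by a phase).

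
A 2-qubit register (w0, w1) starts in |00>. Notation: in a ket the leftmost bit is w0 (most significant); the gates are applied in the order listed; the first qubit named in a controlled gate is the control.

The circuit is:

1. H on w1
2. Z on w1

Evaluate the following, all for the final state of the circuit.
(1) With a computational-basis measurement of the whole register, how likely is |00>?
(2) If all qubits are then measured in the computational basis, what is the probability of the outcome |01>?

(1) The probability of measuring |00> is 1/2.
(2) Outcome |01> occurs with probability 1/2.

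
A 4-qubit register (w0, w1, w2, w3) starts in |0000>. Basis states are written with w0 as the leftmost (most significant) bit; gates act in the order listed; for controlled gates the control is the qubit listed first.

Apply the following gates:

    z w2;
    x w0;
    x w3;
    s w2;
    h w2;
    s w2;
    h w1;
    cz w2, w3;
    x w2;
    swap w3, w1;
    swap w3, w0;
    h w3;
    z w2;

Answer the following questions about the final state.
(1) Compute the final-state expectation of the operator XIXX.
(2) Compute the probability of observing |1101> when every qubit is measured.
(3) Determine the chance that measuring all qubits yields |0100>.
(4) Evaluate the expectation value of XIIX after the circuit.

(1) The expectation value of XIXX is 0.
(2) The probability of measuring |1101> is 1/8.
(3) The probability of measuring |0100> is 1/8.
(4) In the final state, XIIX has expectation -1.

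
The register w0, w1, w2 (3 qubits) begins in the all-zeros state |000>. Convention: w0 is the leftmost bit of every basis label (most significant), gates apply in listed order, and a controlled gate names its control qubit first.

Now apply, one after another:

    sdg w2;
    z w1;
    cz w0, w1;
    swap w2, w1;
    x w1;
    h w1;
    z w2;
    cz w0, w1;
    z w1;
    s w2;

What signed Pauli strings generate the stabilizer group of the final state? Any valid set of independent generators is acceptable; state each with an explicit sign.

One valid set of independent stabilizer generators is +IXI, +ZII, +IIZ (any independent generating set of the same group is equally correct).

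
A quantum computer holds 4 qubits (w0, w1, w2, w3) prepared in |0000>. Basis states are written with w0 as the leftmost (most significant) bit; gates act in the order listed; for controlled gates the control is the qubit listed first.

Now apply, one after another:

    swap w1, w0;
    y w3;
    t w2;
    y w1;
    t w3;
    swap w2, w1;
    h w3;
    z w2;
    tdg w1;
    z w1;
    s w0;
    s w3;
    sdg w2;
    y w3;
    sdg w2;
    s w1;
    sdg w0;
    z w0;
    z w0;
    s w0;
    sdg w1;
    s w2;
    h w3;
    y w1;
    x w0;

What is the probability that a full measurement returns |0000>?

Outcome |0000> occurs with probability 0. Key observation: the block from step 15 through step 22 cancels to the identity and can be dropped.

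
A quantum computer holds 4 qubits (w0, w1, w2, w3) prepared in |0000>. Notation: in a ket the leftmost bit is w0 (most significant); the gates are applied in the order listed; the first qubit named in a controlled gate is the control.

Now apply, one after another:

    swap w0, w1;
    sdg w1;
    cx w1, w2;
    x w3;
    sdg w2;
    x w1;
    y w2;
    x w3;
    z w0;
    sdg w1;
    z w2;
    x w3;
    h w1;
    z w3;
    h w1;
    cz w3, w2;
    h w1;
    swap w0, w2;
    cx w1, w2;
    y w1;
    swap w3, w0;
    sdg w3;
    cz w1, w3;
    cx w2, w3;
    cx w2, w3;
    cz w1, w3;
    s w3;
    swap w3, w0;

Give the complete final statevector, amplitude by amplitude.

The final amplitudes are -sqrt(2)*I/2 on |1011>, -sqrt(2)*I/2 on |1101>, and 0 on every other basis state. Key observation: the block from step 21 through step 28 cancels to the identity and can be dropped.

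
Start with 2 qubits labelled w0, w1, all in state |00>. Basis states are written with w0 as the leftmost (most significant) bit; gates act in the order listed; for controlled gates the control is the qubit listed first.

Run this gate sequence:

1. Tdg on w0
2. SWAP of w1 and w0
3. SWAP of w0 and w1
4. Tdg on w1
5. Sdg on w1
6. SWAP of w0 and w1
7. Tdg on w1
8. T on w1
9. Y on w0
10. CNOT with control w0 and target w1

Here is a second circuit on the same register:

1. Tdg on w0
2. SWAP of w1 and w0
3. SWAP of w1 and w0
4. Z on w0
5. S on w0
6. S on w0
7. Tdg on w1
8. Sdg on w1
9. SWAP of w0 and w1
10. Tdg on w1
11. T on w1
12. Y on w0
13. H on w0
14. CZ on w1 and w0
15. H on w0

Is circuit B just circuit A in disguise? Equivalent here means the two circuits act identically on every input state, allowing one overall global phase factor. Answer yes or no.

No: there is an input state on which the two circuits produce genuinely different outputs (not merely differing by a phase).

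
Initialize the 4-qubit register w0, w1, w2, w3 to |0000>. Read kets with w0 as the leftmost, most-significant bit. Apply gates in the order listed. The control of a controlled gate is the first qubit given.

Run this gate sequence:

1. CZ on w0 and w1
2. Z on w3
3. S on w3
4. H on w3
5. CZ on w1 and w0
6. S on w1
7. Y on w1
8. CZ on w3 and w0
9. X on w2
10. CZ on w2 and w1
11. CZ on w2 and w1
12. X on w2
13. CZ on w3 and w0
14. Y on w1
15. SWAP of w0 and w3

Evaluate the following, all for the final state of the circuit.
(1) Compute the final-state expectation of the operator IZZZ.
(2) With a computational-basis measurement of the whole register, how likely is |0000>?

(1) In the final state, IZZZ has expectation 1. Key observation: gates 7-14 undo each other exactly, leaving only the rest of the circuit to track.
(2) A full measurement returns |0000> with probability 1/2.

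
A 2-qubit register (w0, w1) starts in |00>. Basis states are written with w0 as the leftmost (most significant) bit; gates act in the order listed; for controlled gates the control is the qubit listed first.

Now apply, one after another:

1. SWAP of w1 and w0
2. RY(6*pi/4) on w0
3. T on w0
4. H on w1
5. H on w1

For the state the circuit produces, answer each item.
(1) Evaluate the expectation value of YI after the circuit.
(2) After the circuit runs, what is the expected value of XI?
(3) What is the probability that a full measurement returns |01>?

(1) The observable YI averages to -sqrt(2)/2. Key observation: the block from step 4 through step 5 cancels to the identity and can be dropped.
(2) In the final state, XI has expectation -sqrt(2)/2.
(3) Outcome |01> occurs with probability 0.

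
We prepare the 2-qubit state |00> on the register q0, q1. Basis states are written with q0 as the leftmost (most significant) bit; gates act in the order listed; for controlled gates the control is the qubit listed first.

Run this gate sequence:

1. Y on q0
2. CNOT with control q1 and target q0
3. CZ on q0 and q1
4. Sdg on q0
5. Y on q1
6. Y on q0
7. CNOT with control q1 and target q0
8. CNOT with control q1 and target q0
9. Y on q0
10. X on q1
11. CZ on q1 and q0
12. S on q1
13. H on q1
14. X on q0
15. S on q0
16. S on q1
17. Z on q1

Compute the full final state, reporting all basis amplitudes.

After the circuit, the state carries amplitude sqrt(2)*I/2 on |00>, sqrt(2)/2 on |01>, 0 on |10>, 0 on |11>.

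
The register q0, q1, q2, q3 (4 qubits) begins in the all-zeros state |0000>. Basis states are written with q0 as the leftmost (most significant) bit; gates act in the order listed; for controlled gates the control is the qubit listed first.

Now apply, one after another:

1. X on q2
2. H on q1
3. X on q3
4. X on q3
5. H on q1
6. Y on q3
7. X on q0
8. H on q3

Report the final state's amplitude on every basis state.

After the circuit, the state carries amplitude sqrt(2)*I/2 on |1010>, -sqrt(2)*I/2 on |1011>, and 0 on every other basis state. Key observation: gates 2-5 undo each other exactly, leaving only the rest of the circuit to track.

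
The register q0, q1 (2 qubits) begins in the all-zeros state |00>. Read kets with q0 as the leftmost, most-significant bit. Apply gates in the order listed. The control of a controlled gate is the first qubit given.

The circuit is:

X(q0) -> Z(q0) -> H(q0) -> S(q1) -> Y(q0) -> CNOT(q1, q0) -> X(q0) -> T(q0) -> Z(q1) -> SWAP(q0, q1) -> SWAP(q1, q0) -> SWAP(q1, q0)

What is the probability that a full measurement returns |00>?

The probability of measuring |00> is 1/2. Key observation: gates 11-12 undo each other exactly, leaving only the rest of the circuit to track.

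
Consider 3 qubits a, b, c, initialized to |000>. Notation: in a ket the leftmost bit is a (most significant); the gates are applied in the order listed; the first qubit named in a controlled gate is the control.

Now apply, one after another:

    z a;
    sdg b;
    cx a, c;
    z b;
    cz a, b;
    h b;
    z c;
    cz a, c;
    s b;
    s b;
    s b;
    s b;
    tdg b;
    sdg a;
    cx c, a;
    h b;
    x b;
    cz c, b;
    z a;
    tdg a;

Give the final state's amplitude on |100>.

The amplitude on |100> is 0. Key observation: steps 9-12 multiply out to the identity, so the circuit reduces to the remaining gates.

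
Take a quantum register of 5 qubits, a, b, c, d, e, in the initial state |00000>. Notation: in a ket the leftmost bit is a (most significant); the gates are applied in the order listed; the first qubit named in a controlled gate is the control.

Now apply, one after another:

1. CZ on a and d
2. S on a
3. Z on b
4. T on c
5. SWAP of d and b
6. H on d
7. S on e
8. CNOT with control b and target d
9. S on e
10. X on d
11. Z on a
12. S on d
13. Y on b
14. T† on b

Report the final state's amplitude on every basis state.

The final amplitudes are sqrt(2)*exp(I*pi/4)/2 on |01000>, sqrt(2)*exp(3*I*pi/4)/2 on |01010>, and 0 on every other basis state.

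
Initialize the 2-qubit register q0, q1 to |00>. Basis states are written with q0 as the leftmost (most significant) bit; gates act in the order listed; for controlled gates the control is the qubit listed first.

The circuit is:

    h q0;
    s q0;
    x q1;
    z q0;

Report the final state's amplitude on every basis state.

The final amplitudes are 0 on |00>, sqrt(2)/2 on |01>, 0 on |10>, -sqrt(2)*I/2 on |11>.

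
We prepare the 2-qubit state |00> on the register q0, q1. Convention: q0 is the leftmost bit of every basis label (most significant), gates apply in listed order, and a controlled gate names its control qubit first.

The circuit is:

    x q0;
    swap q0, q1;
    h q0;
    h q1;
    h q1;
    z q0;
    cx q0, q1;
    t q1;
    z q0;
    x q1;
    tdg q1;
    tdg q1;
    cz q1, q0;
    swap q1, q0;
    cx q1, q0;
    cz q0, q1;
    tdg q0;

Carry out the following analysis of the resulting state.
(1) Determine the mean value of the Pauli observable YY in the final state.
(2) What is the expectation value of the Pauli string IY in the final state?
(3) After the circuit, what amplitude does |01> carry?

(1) In the final state, YY has expectation 0. Key observation: steps 4-5 multiply out to the identity, so the circuit reduces to the remaining gates.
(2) The observable IY averages to sqrt(2)/2.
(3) |01> carries amplitude sqrt(2)*I/2 in the final state.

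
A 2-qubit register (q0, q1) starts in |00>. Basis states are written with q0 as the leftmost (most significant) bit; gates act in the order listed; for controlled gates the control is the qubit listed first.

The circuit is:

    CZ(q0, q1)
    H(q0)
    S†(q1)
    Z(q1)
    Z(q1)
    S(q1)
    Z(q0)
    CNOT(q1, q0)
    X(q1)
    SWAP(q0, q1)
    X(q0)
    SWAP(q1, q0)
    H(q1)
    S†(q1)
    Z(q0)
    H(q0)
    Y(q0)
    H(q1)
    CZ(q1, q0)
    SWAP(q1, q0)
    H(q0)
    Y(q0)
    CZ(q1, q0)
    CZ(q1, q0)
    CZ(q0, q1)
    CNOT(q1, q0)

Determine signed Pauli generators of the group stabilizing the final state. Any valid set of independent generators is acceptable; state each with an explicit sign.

The stabilizer group can be generated by +YI, -IZ, among other valid generating sets.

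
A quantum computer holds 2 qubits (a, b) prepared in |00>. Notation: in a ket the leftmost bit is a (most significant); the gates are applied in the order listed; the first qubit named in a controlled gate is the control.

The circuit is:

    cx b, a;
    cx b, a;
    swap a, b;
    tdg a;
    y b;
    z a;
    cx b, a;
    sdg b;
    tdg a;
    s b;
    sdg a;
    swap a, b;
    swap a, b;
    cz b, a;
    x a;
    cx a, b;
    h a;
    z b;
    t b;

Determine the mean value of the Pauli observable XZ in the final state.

In the final state, XZ has expectation -1. Key observation: gates 12-13 undo each other exactly, leaving only the rest of the circuit to track.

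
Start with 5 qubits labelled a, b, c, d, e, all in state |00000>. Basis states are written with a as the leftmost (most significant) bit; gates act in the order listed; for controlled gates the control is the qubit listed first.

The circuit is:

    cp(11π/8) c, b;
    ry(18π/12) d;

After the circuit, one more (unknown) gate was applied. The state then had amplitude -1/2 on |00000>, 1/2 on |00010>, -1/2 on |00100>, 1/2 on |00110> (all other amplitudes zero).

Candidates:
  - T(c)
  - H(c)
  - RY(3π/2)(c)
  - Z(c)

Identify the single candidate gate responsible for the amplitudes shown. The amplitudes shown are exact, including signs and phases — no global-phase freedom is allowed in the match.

It was H(c) that produced the state shown.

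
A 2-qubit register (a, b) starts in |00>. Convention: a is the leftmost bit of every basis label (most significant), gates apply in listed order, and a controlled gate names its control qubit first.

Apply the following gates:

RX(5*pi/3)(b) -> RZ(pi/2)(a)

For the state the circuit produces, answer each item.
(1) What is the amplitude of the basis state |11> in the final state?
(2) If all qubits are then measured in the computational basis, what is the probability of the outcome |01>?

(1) The final state's coefficient on |11> equals 0.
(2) A full measurement returns |01> with probability 1/4.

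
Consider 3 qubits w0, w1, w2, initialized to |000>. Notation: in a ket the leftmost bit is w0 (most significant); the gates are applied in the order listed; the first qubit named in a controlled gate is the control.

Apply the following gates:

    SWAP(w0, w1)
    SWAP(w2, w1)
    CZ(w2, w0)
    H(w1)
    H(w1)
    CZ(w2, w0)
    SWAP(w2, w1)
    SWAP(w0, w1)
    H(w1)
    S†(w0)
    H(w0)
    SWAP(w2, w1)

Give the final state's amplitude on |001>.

|001> carries amplitude 1/2 in the final state.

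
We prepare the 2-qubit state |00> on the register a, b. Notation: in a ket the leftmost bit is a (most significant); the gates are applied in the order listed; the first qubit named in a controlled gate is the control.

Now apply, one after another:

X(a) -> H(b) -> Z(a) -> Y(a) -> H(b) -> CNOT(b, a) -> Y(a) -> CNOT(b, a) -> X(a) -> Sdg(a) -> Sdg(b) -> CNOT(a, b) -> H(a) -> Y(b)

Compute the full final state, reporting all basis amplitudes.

The resulting statevector has amplitude 0 on |00>, -sqrt(2)*I/2 on |01>, 0 on |10>, -sqrt(2)*I/2 on |11>.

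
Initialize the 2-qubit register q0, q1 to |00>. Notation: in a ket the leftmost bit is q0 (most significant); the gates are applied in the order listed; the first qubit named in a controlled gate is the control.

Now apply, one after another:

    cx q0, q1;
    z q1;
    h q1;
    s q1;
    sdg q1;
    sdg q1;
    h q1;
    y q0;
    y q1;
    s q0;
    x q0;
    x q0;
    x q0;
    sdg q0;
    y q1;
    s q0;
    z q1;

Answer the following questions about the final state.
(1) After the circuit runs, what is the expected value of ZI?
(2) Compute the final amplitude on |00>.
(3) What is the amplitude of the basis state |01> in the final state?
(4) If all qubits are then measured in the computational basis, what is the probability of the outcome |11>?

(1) The observable ZI averages to 1.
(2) The amplitude on |00> is -1/2 + I/2.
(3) |01> carries amplitude 1/2 + I/2 in the final state.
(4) A full measurement returns |11> with probability 0.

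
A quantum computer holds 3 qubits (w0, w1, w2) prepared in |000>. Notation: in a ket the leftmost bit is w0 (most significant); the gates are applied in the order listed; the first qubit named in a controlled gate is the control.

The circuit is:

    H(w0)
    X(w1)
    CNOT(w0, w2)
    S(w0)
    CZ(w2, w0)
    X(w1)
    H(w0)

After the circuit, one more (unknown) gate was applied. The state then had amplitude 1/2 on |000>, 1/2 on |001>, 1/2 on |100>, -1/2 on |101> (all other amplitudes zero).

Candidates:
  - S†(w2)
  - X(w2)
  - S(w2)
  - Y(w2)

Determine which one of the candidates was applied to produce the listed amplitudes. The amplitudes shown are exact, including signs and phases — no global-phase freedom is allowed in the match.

The applied gate was S(w2).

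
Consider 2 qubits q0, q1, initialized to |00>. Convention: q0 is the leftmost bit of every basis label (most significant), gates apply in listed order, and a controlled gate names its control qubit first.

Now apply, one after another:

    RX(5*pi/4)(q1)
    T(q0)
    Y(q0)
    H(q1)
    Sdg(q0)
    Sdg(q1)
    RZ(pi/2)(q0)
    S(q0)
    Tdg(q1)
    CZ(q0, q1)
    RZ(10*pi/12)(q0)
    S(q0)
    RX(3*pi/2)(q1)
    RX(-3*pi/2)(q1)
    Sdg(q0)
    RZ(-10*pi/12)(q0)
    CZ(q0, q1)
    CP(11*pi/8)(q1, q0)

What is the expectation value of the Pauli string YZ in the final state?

In the final state, YZ has expectation 0. Key observation: gates 10-17 undo each other exactly, leaving only the rest of the circuit to track.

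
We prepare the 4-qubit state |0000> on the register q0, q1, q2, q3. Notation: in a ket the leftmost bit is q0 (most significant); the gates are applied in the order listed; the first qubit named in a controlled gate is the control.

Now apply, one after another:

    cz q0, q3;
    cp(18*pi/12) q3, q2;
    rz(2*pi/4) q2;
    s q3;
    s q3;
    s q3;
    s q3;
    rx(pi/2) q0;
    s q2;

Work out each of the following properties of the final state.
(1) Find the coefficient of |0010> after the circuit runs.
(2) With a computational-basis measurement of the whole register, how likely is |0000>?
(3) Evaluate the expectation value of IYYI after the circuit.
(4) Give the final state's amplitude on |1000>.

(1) The amplitude on |0010> is 0.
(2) Outcome |0000> occurs with probability 1/2.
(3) In the final state, IYYI has expectation 0.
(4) The final state's coefficient on |1000> equals -sqrt(2)*exp(I*pi/4)/2.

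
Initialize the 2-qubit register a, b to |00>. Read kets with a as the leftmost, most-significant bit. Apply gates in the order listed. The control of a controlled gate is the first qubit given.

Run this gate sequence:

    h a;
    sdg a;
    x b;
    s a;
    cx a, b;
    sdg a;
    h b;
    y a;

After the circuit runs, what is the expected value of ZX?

The expectation value of ZX is 1.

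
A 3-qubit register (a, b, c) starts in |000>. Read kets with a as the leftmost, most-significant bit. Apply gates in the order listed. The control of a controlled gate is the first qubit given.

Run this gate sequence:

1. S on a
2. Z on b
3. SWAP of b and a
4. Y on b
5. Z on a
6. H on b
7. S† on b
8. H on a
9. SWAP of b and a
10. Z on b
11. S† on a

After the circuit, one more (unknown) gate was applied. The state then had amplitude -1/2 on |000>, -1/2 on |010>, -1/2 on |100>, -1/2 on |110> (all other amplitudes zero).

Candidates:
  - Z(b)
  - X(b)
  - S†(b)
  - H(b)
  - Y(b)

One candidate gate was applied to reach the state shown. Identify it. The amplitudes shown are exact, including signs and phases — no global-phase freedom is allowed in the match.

The unique candidate consistent with the amplitudes is Y(b).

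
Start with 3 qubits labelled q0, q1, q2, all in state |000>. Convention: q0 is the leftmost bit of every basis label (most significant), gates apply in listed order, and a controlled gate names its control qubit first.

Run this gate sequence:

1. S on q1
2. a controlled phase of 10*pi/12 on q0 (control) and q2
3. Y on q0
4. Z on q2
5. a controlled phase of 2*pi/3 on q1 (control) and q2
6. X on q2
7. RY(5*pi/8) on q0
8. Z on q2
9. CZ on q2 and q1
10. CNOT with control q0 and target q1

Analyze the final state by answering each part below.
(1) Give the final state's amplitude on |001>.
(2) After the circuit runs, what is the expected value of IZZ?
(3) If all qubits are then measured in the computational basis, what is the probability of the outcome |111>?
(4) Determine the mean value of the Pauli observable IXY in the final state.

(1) The amplitude on |001> is I*sin(5*pi/16).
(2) The observable IZZ averages to -sqrt(2 - sqrt(2))/2.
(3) Outcome |111> occurs with probability cos(5*pi/16)**2.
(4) The expectation value of IXY is 0.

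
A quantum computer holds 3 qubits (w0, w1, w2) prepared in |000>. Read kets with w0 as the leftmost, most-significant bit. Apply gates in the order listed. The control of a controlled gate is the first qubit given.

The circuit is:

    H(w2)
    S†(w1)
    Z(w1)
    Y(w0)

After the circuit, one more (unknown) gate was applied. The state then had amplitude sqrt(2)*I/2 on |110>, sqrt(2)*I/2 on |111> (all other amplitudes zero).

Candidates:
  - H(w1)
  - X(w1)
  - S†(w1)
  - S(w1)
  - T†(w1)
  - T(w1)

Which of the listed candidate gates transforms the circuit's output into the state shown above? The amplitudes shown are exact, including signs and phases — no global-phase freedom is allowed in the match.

The unique candidate consistent with the amplitudes is X(w1).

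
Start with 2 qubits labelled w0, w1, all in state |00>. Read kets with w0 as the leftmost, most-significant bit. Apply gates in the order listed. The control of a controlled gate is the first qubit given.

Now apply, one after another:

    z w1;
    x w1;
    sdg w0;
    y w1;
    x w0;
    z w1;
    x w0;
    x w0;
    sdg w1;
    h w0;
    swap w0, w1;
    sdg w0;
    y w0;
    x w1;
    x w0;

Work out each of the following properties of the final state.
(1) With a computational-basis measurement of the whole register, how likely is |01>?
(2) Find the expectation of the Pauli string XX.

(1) Outcome |01> occurs with probability 1/2.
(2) In the final state, XX has expectation 0.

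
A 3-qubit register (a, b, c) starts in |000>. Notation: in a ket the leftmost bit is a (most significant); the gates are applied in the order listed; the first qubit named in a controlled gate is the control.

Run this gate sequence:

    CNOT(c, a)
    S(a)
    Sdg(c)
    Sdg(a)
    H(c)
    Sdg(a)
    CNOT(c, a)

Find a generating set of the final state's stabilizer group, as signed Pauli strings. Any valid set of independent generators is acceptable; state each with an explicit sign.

The final state is stabilized by the group generated by +XIX, +ZIZ, +IZI; other independent generating sets are equally valid.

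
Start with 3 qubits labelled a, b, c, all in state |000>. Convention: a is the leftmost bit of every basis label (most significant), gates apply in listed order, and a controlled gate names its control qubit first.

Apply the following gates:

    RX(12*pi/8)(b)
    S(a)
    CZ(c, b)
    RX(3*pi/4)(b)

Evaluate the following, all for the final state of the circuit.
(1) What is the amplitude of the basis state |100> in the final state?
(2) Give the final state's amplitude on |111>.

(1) |100> carries amplitude 0 in the final state.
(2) |111> carries amplitude 0 in the final state.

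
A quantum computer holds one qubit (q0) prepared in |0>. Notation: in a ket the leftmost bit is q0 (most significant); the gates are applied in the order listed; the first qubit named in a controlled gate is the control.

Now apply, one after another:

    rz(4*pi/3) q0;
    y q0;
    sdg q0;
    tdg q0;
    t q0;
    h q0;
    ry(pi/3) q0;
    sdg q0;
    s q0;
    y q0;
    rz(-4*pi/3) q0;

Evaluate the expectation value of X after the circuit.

The expectation value of X is -1/4.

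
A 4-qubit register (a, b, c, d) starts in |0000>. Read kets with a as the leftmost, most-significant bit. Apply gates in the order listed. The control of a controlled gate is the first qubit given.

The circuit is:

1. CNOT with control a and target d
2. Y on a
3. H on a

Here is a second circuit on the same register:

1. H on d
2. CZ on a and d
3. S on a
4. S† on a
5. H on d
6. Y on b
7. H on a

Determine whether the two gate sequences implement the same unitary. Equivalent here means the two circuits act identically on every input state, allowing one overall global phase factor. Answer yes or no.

No, they are not equivalent — no single phase factor reconciles the two unitaries.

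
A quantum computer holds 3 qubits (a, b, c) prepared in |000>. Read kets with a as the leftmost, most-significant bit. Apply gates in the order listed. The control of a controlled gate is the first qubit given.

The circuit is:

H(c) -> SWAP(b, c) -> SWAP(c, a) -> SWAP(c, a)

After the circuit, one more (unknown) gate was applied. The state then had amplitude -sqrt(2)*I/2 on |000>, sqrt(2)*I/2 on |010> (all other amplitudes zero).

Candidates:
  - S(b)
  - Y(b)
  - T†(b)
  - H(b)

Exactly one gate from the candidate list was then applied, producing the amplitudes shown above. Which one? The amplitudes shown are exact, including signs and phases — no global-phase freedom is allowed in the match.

The applied gate was Y(b).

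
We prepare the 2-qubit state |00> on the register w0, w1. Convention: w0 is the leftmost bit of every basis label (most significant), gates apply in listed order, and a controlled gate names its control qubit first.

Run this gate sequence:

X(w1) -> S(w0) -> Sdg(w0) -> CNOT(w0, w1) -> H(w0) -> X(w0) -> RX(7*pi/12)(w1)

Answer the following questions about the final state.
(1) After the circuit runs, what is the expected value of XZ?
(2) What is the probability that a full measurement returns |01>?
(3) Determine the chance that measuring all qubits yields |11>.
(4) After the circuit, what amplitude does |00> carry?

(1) In the final state, XZ has expectation -sqrt(2)/4 + sqrt(6)/4. Key observation: steps 2-3 multiply out to the identity, so the circuit reduces to the remaining gates.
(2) The probability of measuring |01> is -sqrt(6)/16 + sqrt(2)/16 + 1/4.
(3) A full measurement returns |11> with probability -sqrt(6)/16 + sqrt(2)/16 + 1/4.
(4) The amplitude on |00> is -I*sqrt(2*sqrt(2) + 4)/8 - I*sqrt(12 - 6*sqrt(2))/8.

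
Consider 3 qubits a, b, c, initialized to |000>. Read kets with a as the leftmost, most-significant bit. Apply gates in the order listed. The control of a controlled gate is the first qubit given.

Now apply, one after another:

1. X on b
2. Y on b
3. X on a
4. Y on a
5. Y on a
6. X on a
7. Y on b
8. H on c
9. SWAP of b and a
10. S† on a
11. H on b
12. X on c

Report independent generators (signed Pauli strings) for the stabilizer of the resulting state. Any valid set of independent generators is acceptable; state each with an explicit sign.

The stabilizer group can be generated by +IXI, +IIX, -ZII, among other valid generating sets.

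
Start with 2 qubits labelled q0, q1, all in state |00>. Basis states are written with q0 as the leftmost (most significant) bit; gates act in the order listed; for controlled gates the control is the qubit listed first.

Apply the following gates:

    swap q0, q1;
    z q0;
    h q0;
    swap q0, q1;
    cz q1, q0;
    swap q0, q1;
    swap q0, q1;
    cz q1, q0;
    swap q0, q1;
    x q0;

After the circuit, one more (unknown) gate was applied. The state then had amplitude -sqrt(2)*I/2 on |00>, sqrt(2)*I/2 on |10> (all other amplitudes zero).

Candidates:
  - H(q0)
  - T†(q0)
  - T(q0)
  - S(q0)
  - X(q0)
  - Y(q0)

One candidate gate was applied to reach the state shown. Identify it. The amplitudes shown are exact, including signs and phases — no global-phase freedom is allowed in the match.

It was Y(q0) that produced the state shown. Key observation: steps 4-9 multiply out to the identity, so the circuit reduces to the remaining gates.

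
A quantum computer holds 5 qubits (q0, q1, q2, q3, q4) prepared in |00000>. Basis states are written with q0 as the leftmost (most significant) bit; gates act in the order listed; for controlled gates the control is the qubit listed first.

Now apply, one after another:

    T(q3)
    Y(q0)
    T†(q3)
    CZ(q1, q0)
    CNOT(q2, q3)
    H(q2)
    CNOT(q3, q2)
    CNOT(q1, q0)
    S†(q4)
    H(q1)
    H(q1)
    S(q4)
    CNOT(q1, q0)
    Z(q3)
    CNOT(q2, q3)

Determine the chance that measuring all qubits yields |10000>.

Outcome |10000> occurs with probability 1/2. Key observation: the block from step 8 through step 13 cancels to the identity and can be dropped.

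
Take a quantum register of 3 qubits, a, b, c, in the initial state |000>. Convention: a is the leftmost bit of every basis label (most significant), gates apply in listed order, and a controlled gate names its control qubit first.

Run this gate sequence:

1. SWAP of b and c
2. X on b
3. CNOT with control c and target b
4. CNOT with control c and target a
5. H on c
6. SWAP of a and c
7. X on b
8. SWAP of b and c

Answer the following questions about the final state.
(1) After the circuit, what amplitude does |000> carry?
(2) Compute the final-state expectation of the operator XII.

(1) The final state's coefficient on |000> equals sqrt(2)/2.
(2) The observable XII averages to 1.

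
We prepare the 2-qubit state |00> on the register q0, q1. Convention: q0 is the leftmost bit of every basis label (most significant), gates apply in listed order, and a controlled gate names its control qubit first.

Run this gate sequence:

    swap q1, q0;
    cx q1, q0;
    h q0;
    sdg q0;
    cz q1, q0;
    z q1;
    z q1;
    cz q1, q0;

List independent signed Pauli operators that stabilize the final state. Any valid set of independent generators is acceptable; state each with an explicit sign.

One valid set of independent stabilizer generators is -YI, +IZ (any independent generating set of the same group is equally correct). Key observation: steps 5-8 multiply out to the identity, so the circuit reduces to the remaining gates.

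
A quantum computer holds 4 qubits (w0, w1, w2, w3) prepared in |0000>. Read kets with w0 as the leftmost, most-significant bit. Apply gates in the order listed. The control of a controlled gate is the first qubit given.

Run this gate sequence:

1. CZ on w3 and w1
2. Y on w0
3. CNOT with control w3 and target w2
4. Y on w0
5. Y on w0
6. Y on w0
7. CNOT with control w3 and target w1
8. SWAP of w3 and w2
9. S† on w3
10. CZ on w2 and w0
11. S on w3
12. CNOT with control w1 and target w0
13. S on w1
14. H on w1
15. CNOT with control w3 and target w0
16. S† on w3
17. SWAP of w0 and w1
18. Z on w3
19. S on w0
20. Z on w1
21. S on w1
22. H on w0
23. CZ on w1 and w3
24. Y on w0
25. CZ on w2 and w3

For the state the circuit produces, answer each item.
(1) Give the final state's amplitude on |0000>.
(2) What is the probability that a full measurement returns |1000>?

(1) The amplitude on |0000> is -1/2 - I/2.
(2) The probability of measuring |1000> is 1/2.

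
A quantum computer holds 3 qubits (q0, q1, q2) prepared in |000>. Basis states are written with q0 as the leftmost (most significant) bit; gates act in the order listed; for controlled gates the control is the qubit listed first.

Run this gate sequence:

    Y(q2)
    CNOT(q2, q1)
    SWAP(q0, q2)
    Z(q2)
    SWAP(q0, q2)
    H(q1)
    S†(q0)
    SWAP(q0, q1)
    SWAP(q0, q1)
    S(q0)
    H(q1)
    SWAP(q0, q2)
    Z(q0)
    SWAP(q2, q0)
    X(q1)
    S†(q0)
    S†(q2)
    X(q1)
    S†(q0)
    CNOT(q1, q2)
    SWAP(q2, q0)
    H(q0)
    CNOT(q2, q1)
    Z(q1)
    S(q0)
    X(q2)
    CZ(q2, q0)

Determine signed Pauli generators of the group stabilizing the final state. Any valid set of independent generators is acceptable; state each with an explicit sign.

One valid set of independent stabilizer generators is -YII, -IZI, -IIZ (any independent generating set of the same group is equally correct).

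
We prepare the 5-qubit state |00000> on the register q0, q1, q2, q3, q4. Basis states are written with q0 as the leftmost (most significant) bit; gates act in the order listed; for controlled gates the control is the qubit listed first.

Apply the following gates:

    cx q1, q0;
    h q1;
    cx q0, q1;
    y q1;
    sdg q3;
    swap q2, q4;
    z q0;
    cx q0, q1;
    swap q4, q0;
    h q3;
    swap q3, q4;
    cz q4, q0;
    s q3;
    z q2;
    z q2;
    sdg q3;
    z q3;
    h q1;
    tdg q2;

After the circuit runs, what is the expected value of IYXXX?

The expectation value of IYXXX is 0. Key observation: gates 13-16 undo each other exactly, leaving only the rest of the circuit to track.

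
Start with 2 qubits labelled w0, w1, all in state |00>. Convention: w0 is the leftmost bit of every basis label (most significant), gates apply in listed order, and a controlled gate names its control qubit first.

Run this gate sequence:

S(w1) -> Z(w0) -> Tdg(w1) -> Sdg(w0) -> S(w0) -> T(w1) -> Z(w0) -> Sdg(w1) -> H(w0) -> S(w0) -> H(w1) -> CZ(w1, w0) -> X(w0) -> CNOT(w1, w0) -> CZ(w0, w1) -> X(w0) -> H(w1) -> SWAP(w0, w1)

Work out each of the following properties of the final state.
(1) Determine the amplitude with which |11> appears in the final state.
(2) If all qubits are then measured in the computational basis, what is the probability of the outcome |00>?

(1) The final state's coefficient on |11> equals sqrt(2)*(-1 + I)/4. Key observation: the block from step 1 through step 8 cancels to the identity and can be dropped.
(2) A full measurement returns |00> with probability 1/4.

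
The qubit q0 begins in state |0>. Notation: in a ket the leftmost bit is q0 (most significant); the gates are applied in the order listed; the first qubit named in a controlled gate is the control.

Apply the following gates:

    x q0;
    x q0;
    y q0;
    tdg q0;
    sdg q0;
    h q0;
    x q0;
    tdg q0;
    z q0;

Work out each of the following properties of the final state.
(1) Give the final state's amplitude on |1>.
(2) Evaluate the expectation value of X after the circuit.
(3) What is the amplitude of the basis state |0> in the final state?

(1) |1> carries amplitude sqrt(2)*I/2 in the final state.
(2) In the final state, X has expectation sqrt(2)/2.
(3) The amplitude on |0> is sqrt(2)*exp(3*I*pi/4)/2.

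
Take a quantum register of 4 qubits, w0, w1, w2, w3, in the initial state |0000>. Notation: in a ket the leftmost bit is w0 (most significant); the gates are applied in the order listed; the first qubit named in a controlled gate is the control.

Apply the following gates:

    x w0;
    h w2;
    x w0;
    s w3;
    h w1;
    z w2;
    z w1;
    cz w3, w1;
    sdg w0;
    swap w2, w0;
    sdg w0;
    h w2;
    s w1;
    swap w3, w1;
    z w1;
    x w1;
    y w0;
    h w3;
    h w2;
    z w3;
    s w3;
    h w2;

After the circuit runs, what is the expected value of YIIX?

The observable YIIX averages to 1.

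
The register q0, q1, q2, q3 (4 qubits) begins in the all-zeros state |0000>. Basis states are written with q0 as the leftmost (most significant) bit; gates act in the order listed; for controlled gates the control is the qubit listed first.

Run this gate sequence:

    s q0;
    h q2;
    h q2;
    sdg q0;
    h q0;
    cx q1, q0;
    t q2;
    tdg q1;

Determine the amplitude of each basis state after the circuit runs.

The final amplitudes are sqrt(2)/2 on |0000>, sqrt(2)/2 on |1000>, and 0 on every other basis state. Key observation: the block from step 1 through step 4 cancels to the identity and can be dropped.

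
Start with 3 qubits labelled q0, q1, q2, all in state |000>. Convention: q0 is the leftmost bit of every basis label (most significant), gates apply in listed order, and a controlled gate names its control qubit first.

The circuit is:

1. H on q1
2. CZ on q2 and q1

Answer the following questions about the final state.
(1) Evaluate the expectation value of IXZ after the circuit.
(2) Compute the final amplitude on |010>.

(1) In the final state, IXZ has expectation 1.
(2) The amplitude on |010> is sqrt(2)/2.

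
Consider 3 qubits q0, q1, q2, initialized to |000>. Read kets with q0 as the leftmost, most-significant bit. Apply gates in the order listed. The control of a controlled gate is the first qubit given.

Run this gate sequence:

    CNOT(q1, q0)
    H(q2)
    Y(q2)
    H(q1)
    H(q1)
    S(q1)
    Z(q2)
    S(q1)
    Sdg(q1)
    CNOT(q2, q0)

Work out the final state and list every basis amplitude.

The resulting statevector has amplitude -sqrt(2)*I/2 on |000>, -sqrt(2)*I/2 on |101>, and 0 on every other basis state.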